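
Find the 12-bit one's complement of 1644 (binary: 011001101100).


Original: 011001101100
Invert all bits:
  bit 0: 0 → 1
  bit 1: 1 → 0
  bit 2: 1 → 0
  bit 3: 0 → 1
  bit 4: 0 → 1
  bit 5: 1 → 0
  bit 6: 1 → 0
  bit 7: 0 → 1
  bit 8: 1 → 0
  bit 9: 1 → 0
  bit 10: 0 → 1
  bit 11: 0 → 1
= 100110010011


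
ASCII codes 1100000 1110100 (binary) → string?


Codes (binary): 1100000 1110100
Per-code ASCII lookup:
  1100000 = 96  (special character) → '`'
  1110100 = 116  (range 97-122: lowercase, 116 - 97 = 19) → 't'
= '`t'


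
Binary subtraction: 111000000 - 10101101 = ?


Align and subtract column by column (LSB to MSB, borrowing when needed):
  111000000
- 010101101
  ---------
  col 0: (0 - 0 borrow-in) - 1 → borrow from next column: (0+2) - 1 = 1, borrow out 1
  col 1: (0 - 1 borrow-in) - 0 → borrow from next column: (-1+2) - 0 = 1, borrow out 1
  col 2: (0 - 1 borrow-in) - 1 → borrow from next column: (-1+2) - 1 = 0, borrow out 1
  col 3: (0 - 1 borrow-in) - 1 → borrow from next column: (-1+2) - 1 = 0, borrow out 1
  col 4: (0 - 1 borrow-in) - 0 → borrow from next column: (-1+2) - 0 = 1, borrow out 1
  col 5: (0 - 1 borrow-in) - 1 → borrow from next column: (-1+2) - 1 = 0, borrow out 1
  col 6: (1 - 1 borrow-in) - 0 → 0 - 0 = 0, borrow out 0
  col 7: (1 - 0 borrow-in) - 1 → 1 - 1 = 0, borrow out 0
  col 8: (1 - 0 borrow-in) - 0 → 1 - 0 = 1, borrow out 0
Reading bits MSB→LSB: 100010011
Strip leading zeros: 100010011
= 100010011


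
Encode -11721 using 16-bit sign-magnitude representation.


Sign bit: 1 (negative)
Magnitude: 11721 = 010110111001001
= 1010110111001001


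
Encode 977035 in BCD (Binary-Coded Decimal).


Each digit → 4-bit binary:
  9 → 1001
  7 → 0111
  7 → 0111
  0 → 0000
  3 → 0011
  5 → 0101
= 1001 0111 0111 0000 0011 0101


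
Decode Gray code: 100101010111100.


Gray code: 100101010111100
MSB stays the same: 1
Each subsequent bit = prev_binary XOR current_gray:
  B[1] = 1 XOR 0 = 1
  B[2] = 1 XOR 0 = 1
  B[3] = 1 XOR 1 = 0
  B[4] = 0 XOR 0 = 0
  B[5] = 0 XOR 1 = 1
  B[6] = 1 XOR 0 = 1
  B[7] = 1 XOR 1 = 0
  B[8] = 0 XOR 0 = 0
  B[9] = 0 XOR 1 = 1
  B[10] = 1 XOR 1 = 0
  B[11] = 0 XOR 1 = 1
  B[12] = 1 XOR 1 = 0
  B[13] = 0 XOR 0 = 0
  B[14] = 0 XOR 0 = 0
= 111001100101000 (29480 decimal)


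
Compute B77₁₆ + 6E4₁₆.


Align and add column by column (LSB to MSB, each column mod 16 with carry):
  0B77
+ 06E4
  ----
  col 0: 7(7) + 4(4) + 0 (carry in) = 11 → B(11), carry out 0
  col 1: 7(7) + E(14) + 0 (carry in) = 21 → 5(5), carry out 1
  col 2: B(11) + 6(6) + 1 (carry in) = 18 → 2(2), carry out 1
  col 3: 0(0) + 0(0) + 1 (carry in) = 1 → 1(1), carry out 0
Reading digits MSB→LSB: 125B
Strip leading zeros: 125B
= 0x125B


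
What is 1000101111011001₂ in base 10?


Positional values:
Bit 0: 1 × 2^0 = 1
Bit 3: 1 × 2^3 = 8
Bit 4: 1 × 2^4 = 16
Bit 6: 1 × 2^6 = 64
Bit 7: 1 × 2^7 = 128
Bit 8: 1 × 2^8 = 256
Bit 9: 1 × 2^9 = 512
Bit 11: 1 × 2^11 = 2048
Bit 15: 1 × 2^15 = 32768
Sum = 1 + 8 + 16 + 64 + 128 + 256 + 512 + 2048 + 32768
= 35801


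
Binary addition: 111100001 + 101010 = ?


Align and add column by column (LSB to MSB, carry propagating):
  0111100001
+ 0000101010
  ----------
  col 0: 1 + 0 + 0 (carry in) = 1 → bit 1, carry out 0
  col 1: 0 + 1 + 0 (carry in) = 1 → bit 1, carry out 0
  col 2: 0 + 0 + 0 (carry in) = 0 → bit 0, carry out 0
  col 3: 0 + 1 + 0 (carry in) = 1 → bit 1, carry out 0
  col 4: 0 + 0 + 0 (carry in) = 0 → bit 0, carry out 0
  col 5: 1 + 1 + 0 (carry in) = 2 → bit 0, carry out 1
  col 6: 1 + 0 + 1 (carry in) = 2 → bit 0, carry out 1
  col 7: 1 + 0 + 1 (carry in) = 2 → bit 0, carry out 1
  col 8: 1 + 0 + 1 (carry in) = 2 → bit 0, carry out 1
  col 9: 0 + 0 + 1 (carry in) = 1 → bit 1, carry out 0
Reading bits MSB→LSB: 1000001011
Strip leading zeros: 1000001011
= 1000001011


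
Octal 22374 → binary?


Each octal digit → 3 binary bits:
  2 = 010
  2 = 010
  3 = 011
  7 = 111
  4 = 100
Concatenate: 010 010 011 111 100
= 010010011111100


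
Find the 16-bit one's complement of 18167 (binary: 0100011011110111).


Original: 0100011011110111
Invert all bits:
  bit 0: 0 → 1
  bit 1: 1 → 0
  bit 2: 0 → 1
  bit 3: 0 → 1
  bit 4: 0 → 1
  bit 5: 1 → 0
  bit 6: 1 → 0
  bit 7: 0 → 1
  bit 8: 1 → 0
  bit 9: 1 → 0
  bit 10: 1 → 0
  bit 11: 1 → 0
  bit 12: 0 → 1
  bit 13: 1 → 0
  bit 14: 1 → 0
  bit 15: 1 → 0
= 1011100100001000


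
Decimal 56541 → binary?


Divide by 2 repeatedly:
56541 ÷ 2 = 28270 remainder 1
28270 ÷ 2 = 14135 remainder 0
14135 ÷ 2 = 7067 remainder 1
7067 ÷ 2 = 3533 remainder 1
3533 ÷ 2 = 1766 remainder 1
1766 ÷ 2 = 883 remainder 0
883 ÷ 2 = 441 remainder 1
441 ÷ 2 = 220 remainder 1
220 ÷ 2 = 110 remainder 0
110 ÷ 2 = 55 remainder 0
55 ÷ 2 = 27 remainder 1
27 ÷ 2 = 13 remainder 1
13 ÷ 2 = 6 remainder 1
6 ÷ 2 = 3 remainder 0
3 ÷ 2 = 1 remainder 1
1 ÷ 2 = 0 remainder 1
Reading remainders bottom-up:
= 1101110011011101


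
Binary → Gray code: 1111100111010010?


Binary: 1111100111010010
Gray code: G = B XOR (B >> 1)
B >> 1 = 0111110011101001
1111100111010010 XOR 0111110011101001:
  1 XOR 0 = 1
  1 XOR 1 = 0
  1 XOR 1 = 0
  1 XOR 1 = 0
  1 XOR 1 = 0
  0 XOR 1 = 1
  0 XOR 0 = 0
  1 XOR 0 = 1
  1 XOR 1 = 0
  1 XOR 1 = 0
  0 XOR 1 = 1
  1 XOR 0 = 1
  0 XOR 1 = 1
  0 XOR 0 = 0
  1 XOR 0 = 1
  0 XOR 1 = 1
= 1000010100111011


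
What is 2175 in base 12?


Divide by 12 repeatedly:
2175 ÷ 12 = 181 remainder 3
181 ÷ 12 = 15 remainder 1
15 ÷ 12 = 1 remainder 3
1 ÷ 12 = 0 remainder 1
Reading remainders bottom-up:
= 1313


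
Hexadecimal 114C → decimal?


Positional values:
Position 0: C × 16^0 = 12 × 1 = 12
Position 1: 4 × 16^1 = 4 × 16 = 64
Position 2: 1 × 16^2 = 1 × 256 = 256
Position 3: 1 × 16^3 = 1 × 4096 = 4096
Sum = 12 + 64 + 256 + 4096
= 4428


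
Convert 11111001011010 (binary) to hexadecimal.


Group into 4-bit nibbles: 0011111001011010
  0011 = 3
  1110 = E
  0101 = 5
  1010 = A
= 0x3E5A


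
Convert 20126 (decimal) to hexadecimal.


Divide by 16 repeatedly:
20126 ÷ 16 = 1257 remainder 14 (E)
1257 ÷ 16 = 78 remainder 9 (9)
78 ÷ 16 = 4 remainder 14 (E)
4 ÷ 16 = 0 remainder 4 (4)
Reading remainders bottom-up:
= 0x4E9E


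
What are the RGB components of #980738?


Hex: #980738
R = 98₁₆ = 152
G = 07₁₆ = 7
B = 38₁₆ = 56
= RGB(152, 7, 56)


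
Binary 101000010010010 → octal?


Group into 3-bit groups: 101000010010010
  101 = 5
  000 = 0
  010 = 2
  010 = 2
  010 = 2
= 0o50222


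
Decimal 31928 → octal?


Divide by 8 repeatedly:
31928 ÷ 8 = 3991 remainder 0
3991 ÷ 8 = 498 remainder 7
498 ÷ 8 = 62 remainder 2
62 ÷ 8 = 7 remainder 6
7 ÷ 8 = 0 remainder 7
Reading remainders bottom-up:
= 0o76270


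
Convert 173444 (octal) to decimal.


Positional values:
Position 0: 4 × 8^0 = 4
Position 1: 4 × 8^1 = 32
Position 2: 4 × 8^2 = 256
Position 3: 3 × 8^3 = 1536
Position 4: 7 × 8^4 = 28672
Position 5: 1 × 8^5 = 32768
Sum = 4 + 32 + 256 + 1536 + 28672 + 32768
= 63268


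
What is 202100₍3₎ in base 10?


Positional values (base 3):
  0 × 3^0 = 0 × 1 = 0
  0 × 3^1 = 0 × 3 = 0
  1 × 3^2 = 1 × 9 = 9
  2 × 3^3 = 2 × 27 = 54
  0 × 3^4 = 0 × 81 = 0
  2 × 3^5 = 2 × 243 = 486
Sum = 0 + 0 + 9 + 54 + 0 + 486
= 549


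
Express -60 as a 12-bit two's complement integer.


Original: 000000111100
Step 1 - Invert all bits: 111111000011
Step 2 - Add 1: 111111000011 + 1
= 111111000100 (represents -60)


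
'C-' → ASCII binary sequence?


String: 'C-'  (2 characters)
Per-character ASCII lookup:
  'C': uppercase starts at 65: 'C' = 65 + 2 = 67 → 1000011
  '-': special character: '-' = 45 → 101101
= 1000011 101101


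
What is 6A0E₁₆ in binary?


Each hex digit → 4 binary bits:
  6 = 0110
  A = 1010
  0 = 0000
  E = 1110
Concatenate: 0110 1010 0000 1110
= 0110101000001110


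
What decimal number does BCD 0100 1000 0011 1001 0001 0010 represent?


Each 4-bit group → digit:
  0100 → 4
  1000 → 8
  0011 → 3
  1001 → 9
  0001 → 1
  0010 → 2
= 483912


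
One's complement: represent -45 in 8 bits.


Original: 00101101
Invert all bits:
  bit 0: 0 → 1
  bit 1: 0 → 1
  bit 2: 1 → 0
  bit 3: 0 → 1
  bit 4: 1 → 0
  bit 5: 1 → 0
  bit 6: 0 → 1
  bit 7: 1 → 0
= 11010010


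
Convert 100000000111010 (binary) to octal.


Group into 3-bit groups: 100000000111010
  100 = 4
  000 = 0
  000 = 0
  111 = 7
  010 = 2
= 0o40072


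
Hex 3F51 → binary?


Each hex digit → 4 binary bits:
  3 = 0011
  F = 1111
  5 = 0101
  1 = 0001
Concatenate: 0011 1111 0101 0001
= 0011111101010001


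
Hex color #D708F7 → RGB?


Hex: #D708F7
R = D7₁₆ = 215
G = 08₁₆ = 8
B = F7₁₆ = 247
= RGB(215, 8, 247)


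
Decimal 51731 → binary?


Divide by 2 repeatedly:
51731 ÷ 2 = 25865 remainder 1
25865 ÷ 2 = 12932 remainder 1
12932 ÷ 2 = 6466 remainder 0
6466 ÷ 2 = 3233 remainder 0
3233 ÷ 2 = 1616 remainder 1
1616 ÷ 2 = 808 remainder 0
808 ÷ 2 = 404 remainder 0
404 ÷ 2 = 202 remainder 0
202 ÷ 2 = 101 remainder 0
101 ÷ 2 = 50 remainder 1
50 ÷ 2 = 25 remainder 0
25 ÷ 2 = 12 remainder 1
12 ÷ 2 = 6 remainder 0
6 ÷ 2 = 3 remainder 0
3 ÷ 2 = 1 remainder 1
1 ÷ 2 = 0 remainder 1
Reading remainders bottom-up:
= 1100101000010011


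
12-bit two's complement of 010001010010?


Original: 010001010010
Step 1 - Invert all bits: 101110101101
Step 2 - Add 1: 101110101101 + 1
= 101110101110 (represents -1106)


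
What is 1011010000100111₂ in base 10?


Positional values:
Bit 0: 1 × 2^0 = 1
Bit 1: 1 × 2^1 = 2
Bit 2: 1 × 2^2 = 4
Bit 5: 1 × 2^5 = 32
Bit 10: 1 × 2^10 = 1024
Bit 12: 1 × 2^12 = 4096
Bit 13: 1 × 2^13 = 8192
Bit 15: 1 × 2^15 = 32768
Sum = 1 + 2 + 4 + 32 + 1024 + 4096 + 8192 + 32768
= 46119


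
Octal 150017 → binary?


Each octal digit → 3 binary bits:
  1 = 001
  5 = 101
  0 = 000
  0 = 000
  1 = 001
  7 = 111
Concatenate: 001 101 000 000 001 111
= 001101000000001111


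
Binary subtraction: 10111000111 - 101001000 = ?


Align and subtract column by column (LSB to MSB, borrowing when needed):
  10111000111
- 00101001000
  -----------
  col 0: (1 - 0 borrow-in) - 0 → 1 - 0 = 1, borrow out 0
  col 1: (1 - 0 borrow-in) - 0 → 1 - 0 = 1, borrow out 0
  col 2: (1 - 0 borrow-in) - 0 → 1 - 0 = 1, borrow out 0
  col 3: (0 - 0 borrow-in) - 1 → borrow from next column: (0+2) - 1 = 1, borrow out 1
  col 4: (0 - 1 borrow-in) - 0 → borrow from next column: (-1+2) - 0 = 1, borrow out 1
  col 5: (0 - 1 borrow-in) - 0 → borrow from next column: (-1+2) - 0 = 1, borrow out 1
  col 6: (1 - 1 borrow-in) - 1 → borrow from next column: (0+2) - 1 = 1, borrow out 1
  col 7: (1 - 1 borrow-in) - 0 → 0 - 0 = 0, borrow out 0
  col 8: (1 - 0 borrow-in) - 1 → 1 - 1 = 0, borrow out 0
  col 9: (0 - 0 borrow-in) - 0 → 0 - 0 = 0, borrow out 0
  col 10: (1 - 0 borrow-in) - 0 → 1 - 0 = 1, borrow out 0
Reading bits MSB→LSB: 10001111111
Strip leading zeros: 10001111111
= 10001111111


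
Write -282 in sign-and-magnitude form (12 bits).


Sign bit: 1 (negative)
Magnitude: 282 = 00100011010
= 100100011010


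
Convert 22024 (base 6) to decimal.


Positional values (base 6):
  4 × 6^0 = 4 × 1 = 4
  2 × 6^1 = 2 × 6 = 12
  0 × 6^2 = 0 × 36 = 0
  2 × 6^3 = 2 × 216 = 432
  2 × 6^4 = 2 × 1296 = 2592
Sum = 4 + 12 + 0 + 432 + 2592
= 3040


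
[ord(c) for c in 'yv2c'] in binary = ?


String: 'yv2c'  (4 characters)
Per-character ASCII lookup:
  'y': lowercase starts at 97: 'y' = 97 + 24 = 121 → 1111001
  'v': lowercase starts at 97: 'v' = 97 + 21 = 118 → 1110110
  '2': digits start at 48: '2' = 48 + 2 = 50 → 110010
  'c': lowercase starts at 97: 'c' = 97 + 2 = 99 → 1100011
= 1111001 1110110 110010 1100011


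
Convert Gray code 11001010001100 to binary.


Gray code: 11001010001100
MSB stays the same: 1
Each subsequent bit = prev_binary XOR current_gray:
  B[1] = 1 XOR 1 = 0
  B[2] = 0 XOR 0 = 0
  B[3] = 0 XOR 0 = 0
  B[4] = 0 XOR 1 = 1
  B[5] = 1 XOR 0 = 1
  B[6] = 1 XOR 1 = 0
  B[7] = 0 XOR 0 = 0
  B[8] = 0 XOR 0 = 0
  B[9] = 0 XOR 0 = 0
  B[10] = 0 XOR 1 = 1
  B[11] = 1 XOR 1 = 0
  B[12] = 0 XOR 0 = 0
  B[13] = 0 XOR 0 = 0
= 10001100001000 (8968 decimal)


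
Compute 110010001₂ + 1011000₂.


Align and add column by column (LSB to MSB, carry propagating):
  0110010001
+ 0001011000
  ----------
  col 0: 1 + 0 + 0 (carry in) = 1 → bit 1, carry out 0
  col 1: 0 + 0 + 0 (carry in) = 0 → bit 0, carry out 0
  col 2: 0 + 0 + 0 (carry in) = 0 → bit 0, carry out 0
  col 3: 0 + 1 + 0 (carry in) = 1 → bit 1, carry out 0
  col 4: 1 + 1 + 0 (carry in) = 2 → bit 0, carry out 1
  col 5: 0 + 0 + 1 (carry in) = 1 → bit 1, carry out 0
  col 6: 0 + 1 + 0 (carry in) = 1 → bit 1, carry out 0
  col 7: 1 + 0 + 0 (carry in) = 1 → bit 1, carry out 0
  col 8: 1 + 0 + 0 (carry in) = 1 → bit 1, carry out 0
  col 9: 0 + 0 + 0 (carry in) = 0 → bit 0, carry out 0
Reading bits MSB→LSB: 0111101001
Strip leading zeros: 111101001
= 111101001


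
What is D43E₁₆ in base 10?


Positional values:
Position 0: E × 16^0 = 14 × 1 = 14
Position 1: 3 × 16^1 = 3 × 16 = 48
Position 2: 4 × 16^2 = 4 × 256 = 1024
Position 3: D × 16^3 = 13 × 4096 = 53248
Sum = 14 + 48 + 1024 + 53248
= 54334


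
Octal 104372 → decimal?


Positional values:
Position 0: 2 × 8^0 = 2
Position 1: 7 × 8^1 = 56
Position 2: 3 × 8^2 = 192
Position 3: 4 × 8^3 = 2048
Position 4: 0 × 8^4 = 0
Position 5: 1 × 8^5 = 32768
Sum = 2 + 56 + 192 + 2048 + 0 + 32768
= 35066


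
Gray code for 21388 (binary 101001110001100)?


Binary: 101001110001100
Gray code: G = B XOR (B >> 1)
B >> 1 = 010100111000110
101001110001100 XOR 010100111000110:
  1 XOR 0 = 1
  0 XOR 1 = 1
  1 XOR 0 = 1
  0 XOR 1 = 1
  0 XOR 0 = 0
  1 XOR 0 = 1
  1 XOR 1 = 0
  1 XOR 1 = 0
  0 XOR 1 = 1
  0 XOR 0 = 0
  0 XOR 0 = 0
  1 XOR 0 = 1
  1 XOR 1 = 0
  0 XOR 1 = 1
  0 XOR 0 = 0
= 111101001001010


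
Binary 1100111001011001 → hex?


Group into 4-bit nibbles: 1100111001011001
  1100 = C
  1110 = E
  0101 = 5
  1001 = 9
= 0xCE59


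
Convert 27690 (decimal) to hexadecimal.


Divide by 16 repeatedly:
27690 ÷ 16 = 1730 remainder 10 (A)
1730 ÷ 16 = 108 remainder 2 (2)
108 ÷ 16 = 6 remainder 12 (C)
6 ÷ 16 = 0 remainder 6 (6)
Reading remainders bottom-up:
= 0x6C2A


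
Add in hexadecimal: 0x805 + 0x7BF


Align and add column by column (LSB to MSB, each column mod 16 with carry):
  0805
+ 07BF
  ----
  col 0: 5(5) + F(15) + 0 (carry in) = 20 → 4(4), carry out 1
  col 1: 0(0) + B(11) + 1 (carry in) = 12 → C(12), carry out 0
  col 2: 8(8) + 7(7) + 0 (carry in) = 15 → F(15), carry out 0
  col 3: 0(0) + 0(0) + 0 (carry in) = 0 → 0(0), carry out 0
Reading digits MSB→LSB: 0FC4
Strip leading zeros: FC4
= 0xFC4


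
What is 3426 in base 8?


Divide by 8 repeatedly:
3426 ÷ 8 = 428 remainder 2
428 ÷ 8 = 53 remainder 4
53 ÷ 8 = 6 remainder 5
6 ÷ 8 = 0 remainder 6
Reading remainders bottom-up:
= 0o6542


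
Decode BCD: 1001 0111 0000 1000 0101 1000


Each 4-bit group → digit:
  1001 → 9
  0111 → 7
  0000 → 0
  1000 → 8
  0101 → 5
  1000 → 8
= 970858


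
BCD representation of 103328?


Each digit → 4-bit binary:
  1 → 0001
  0 → 0000
  3 → 0011
  3 → 0011
  2 → 0010
  8 → 1000
= 0001 0000 0011 0011 0010 1000


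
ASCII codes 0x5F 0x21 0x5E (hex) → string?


Codes (hex): 0x5F 0x21 0x5E
Per-code ASCII lookup:
  0x5F = 95  (special character) → '_'
  0x21 = 33  (special character) → '!'
  0x5E = 94  (special character) → '^'
= '_!^'


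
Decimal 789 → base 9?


Divide by 9 repeatedly:
789 ÷ 9 = 87 remainder 6
87 ÷ 9 = 9 remainder 6
9 ÷ 9 = 1 remainder 0
1 ÷ 9 = 0 remainder 1
Reading remainders bottom-up:
= 1066


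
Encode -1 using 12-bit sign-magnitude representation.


Sign bit: 1 (negative)
Magnitude: 1 = 00000000001
= 100000000001


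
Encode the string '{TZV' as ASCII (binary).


String: '{TZV'  (4 characters)
Per-character ASCII lookup:
  '{': special character: '{' = 123 → 1111011
  'T': uppercase starts at 65: 'T' = 65 + 19 = 84 → 1010100
  'Z': uppercase starts at 65: 'Z' = 65 + 25 = 90 → 1011010
  'V': uppercase starts at 65: 'V' = 65 + 21 = 86 → 1010110
= 1111011 1010100 1011010 1010110


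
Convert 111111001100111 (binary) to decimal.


Positional values:
Bit 0: 1 × 2^0 = 1
Bit 1: 1 × 2^1 = 2
Bit 2: 1 × 2^2 = 4
Bit 5: 1 × 2^5 = 32
Bit 6: 1 × 2^6 = 64
Bit 9: 1 × 2^9 = 512
Bit 10: 1 × 2^10 = 1024
Bit 11: 1 × 2^11 = 2048
Bit 12: 1 × 2^12 = 4096
Bit 13: 1 × 2^13 = 8192
Bit 14: 1 × 2^14 = 16384
Sum = 1 + 2 + 4 + 32 + 64 + 512 + 1024 + 2048 + 4096 + 8192 + 16384
= 32359


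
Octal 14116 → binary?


Each octal digit → 3 binary bits:
  1 = 001
  4 = 100
  1 = 001
  1 = 001
  6 = 110
Concatenate: 001 100 001 001 110
= 001100001001110


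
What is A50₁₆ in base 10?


Positional values:
Position 0: 0 × 16^0 = 0 × 1 = 0
Position 1: 5 × 16^1 = 5 × 16 = 80
Position 2: A × 16^2 = 10 × 256 = 2560
Sum = 0 + 80 + 2560
= 2640


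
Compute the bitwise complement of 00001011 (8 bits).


Original: 00001011
Invert all bits:
  bit 0: 0 → 1
  bit 1: 0 → 1
  bit 2: 0 → 1
  bit 3: 0 → 1
  bit 4: 1 → 0
  bit 5: 0 → 1
  bit 6: 1 → 0
  bit 7: 1 → 0
= 11110100


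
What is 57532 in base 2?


Divide by 2 repeatedly:
57532 ÷ 2 = 28766 remainder 0
28766 ÷ 2 = 14383 remainder 0
14383 ÷ 2 = 7191 remainder 1
7191 ÷ 2 = 3595 remainder 1
3595 ÷ 2 = 1797 remainder 1
1797 ÷ 2 = 898 remainder 1
898 ÷ 2 = 449 remainder 0
449 ÷ 2 = 224 remainder 1
224 ÷ 2 = 112 remainder 0
112 ÷ 2 = 56 remainder 0
56 ÷ 2 = 28 remainder 0
28 ÷ 2 = 14 remainder 0
14 ÷ 2 = 7 remainder 0
7 ÷ 2 = 3 remainder 1
3 ÷ 2 = 1 remainder 1
1 ÷ 2 = 0 remainder 1
Reading remainders bottom-up:
= 1110000010111100


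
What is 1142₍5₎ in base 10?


Positional values (base 5):
  2 × 5^0 = 2 × 1 = 2
  4 × 5^1 = 4 × 5 = 20
  1 × 5^2 = 1 × 25 = 25
  1 × 5^3 = 1 × 125 = 125
Sum = 2 + 20 + 25 + 125
= 172


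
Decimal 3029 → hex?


Divide by 16 repeatedly:
3029 ÷ 16 = 189 remainder 5 (5)
189 ÷ 16 = 11 remainder 13 (D)
11 ÷ 16 = 0 remainder 11 (B)
Reading remainders bottom-up:
= 0xBD5


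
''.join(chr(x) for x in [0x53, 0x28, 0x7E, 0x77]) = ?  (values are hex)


Codes (hex): 0x53 0x28 0x7E 0x77
Per-code ASCII lookup:
  0x53 = 83  (range 65-90: uppercase, 83 - 65 = 18) → 'S'
  0x28 = 40  (special character) → '('
  0x7E = 126  (special character) → '~'
  0x77 = 119  (range 97-122: lowercase, 119 - 97 = 22) → 'w'
= 'S(~w'


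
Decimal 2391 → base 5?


Divide by 5 repeatedly:
2391 ÷ 5 = 478 remainder 1
478 ÷ 5 = 95 remainder 3
95 ÷ 5 = 19 remainder 0
19 ÷ 5 = 3 remainder 4
3 ÷ 5 = 0 remainder 3
Reading remainders bottom-up:
= 34031


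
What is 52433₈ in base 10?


Positional values:
Position 0: 3 × 8^0 = 3
Position 1: 3 × 8^1 = 24
Position 2: 4 × 8^2 = 256
Position 3: 2 × 8^3 = 1024
Position 4: 5 × 8^4 = 20480
Sum = 3 + 24 + 256 + 1024 + 20480
= 21787


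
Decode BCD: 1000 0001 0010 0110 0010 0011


Each 4-bit group → digit:
  1000 → 8
  0001 → 1
  0010 → 2
  0110 → 6
  0010 → 2
  0011 → 3
= 812623


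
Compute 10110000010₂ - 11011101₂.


Align and subtract column by column (LSB to MSB, borrowing when needed):
  10110000010
- 00011011101
  -----------
  col 0: (0 - 0 borrow-in) - 1 → borrow from next column: (0+2) - 1 = 1, borrow out 1
  col 1: (1 - 1 borrow-in) - 0 → 0 - 0 = 0, borrow out 0
  col 2: (0 - 0 borrow-in) - 1 → borrow from next column: (0+2) - 1 = 1, borrow out 1
  col 3: (0 - 1 borrow-in) - 1 → borrow from next column: (-1+2) - 1 = 0, borrow out 1
  col 4: (0 - 1 borrow-in) - 1 → borrow from next column: (-1+2) - 1 = 0, borrow out 1
  col 5: (0 - 1 borrow-in) - 0 → borrow from next column: (-1+2) - 0 = 1, borrow out 1
  col 6: (0 - 1 borrow-in) - 1 → borrow from next column: (-1+2) - 1 = 0, borrow out 1
  col 7: (1 - 1 borrow-in) - 1 → borrow from next column: (0+2) - 1 = 1, borrow out 1
  col 8: (1 - 1 borrow-in) - 0 → 0 - 0 = 0, borrow out 0
  col 9: (0 - 0 borrow-in) - 0 → 0 - 0 = 0, borrow out 0
  col 10: (1 - 0 borrow-in) - 0 → 1 - 0 = 1, borrow out 0
Reading bits MSB→LSB: 10010100101
Strip leading zeros: 10010100101
= 10010100101


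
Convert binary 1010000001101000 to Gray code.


Binary: 1010000001101000
Gray code: G = B XOR (B >> 1)
B >> 1 = 0101000000110100
1010000001101000 XOR 0101000000110100:
  1 XOR 0 = 1
  0 XOR 1 = 1
  1 XOR 0 = 1
  0 XOR 1 = 1
  0 XOR 0 = 0
  0 XOR 0 = 0
  0 XOR 0 = 0
  0 XOR 0 = 0
  0 XOR 0 = 0
  1 XOR 0 = 1
  1 XOR 1 = 0
  0 XOR 1 = 1
  1 XOR 0 = 1
  0 XOR 1 = 1
  0 XOR 0 = 0
  0 XOR 0 = 0
= 1111000001011100


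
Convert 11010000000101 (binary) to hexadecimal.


Group into 4-bit nibbles: 0011010000000101
  0011 = 3
  0100 = 4
  0000 = 0
  0101 = 5
= 0x3405


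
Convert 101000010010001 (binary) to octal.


Group into 3-bit groups: 101000010010001
  101 = 5
  000 = 0
  010 = 2
  010 = 2
  001 = 1
= 0o50221


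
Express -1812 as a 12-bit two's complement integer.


Original: 011100010100
Step 1 - Invert all bits: 100011101011
Step 2 - Add 1: 100011101011 + 1
= 100011101100 (represents -1812)


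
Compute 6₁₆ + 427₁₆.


Align and add column by column (LSB to MSB, each column mod 16 with carry):
  0006
+ 0427
  ----
  col 0: 6(6) + 7(7) + 0 (carry in) = 13 → D(13), carry out 0
  col 1: 0(0) + 2(2) + 0 (carry in) = 2 → 2(2), carry out 0
  col 2: 0(0) + 4(4) + 0 (carry in) = 4 → 4(4), carry out 0
  col 3: 0(0) + 0(0) + 0 (carry in) = 0 → 0(0), carry out 0
Reading digits MSB→LSB: 042D
Strip leading zeros: 42D
= 0x42D


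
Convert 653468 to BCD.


Each digit → 4-bit binary:
  6 → 0110
  5 → 0101
  3 → 0011
  4 → 0100
  6 → 0110
  8 → 1000
= 0110 0101 0011 0100 0110 1000


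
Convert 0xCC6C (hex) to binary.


Each hex digit → 4 binary bits:
  C = 1100
  C = 1100
  6 = 0110
  C = 1100
Concatenate: 1100 1100 0110 1100
= 1100110001101100


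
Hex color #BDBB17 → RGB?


Hex: #BDBB17
R = BD₁₆ = 189
G = BB₁₆ = 187
B = 17₁₆ = 23
= RGB(189, 187, 23)


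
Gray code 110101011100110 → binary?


Gray code: 110101011100110
MSB stays the same: 1
Each subsequent bit = prev_binary XOR current_gray:
  B[1] = 1 XOR 1 = 0
  B[2] = 0 XOR 0 = 0
  B[3] = 0 XOR 1 = 1
  B[4] = 1 XOR 0 = 1
  B[5] = 1 XOR 1 = 0
  B[6] = 0 XOR 0 = 0
  B[7] = 0 XOR 1 = 1
  B[8] = 1 XOR 1 = 0
  B[9] = 0 XOR 1 = 1
  B[10] = 1 XOR 0 = 1
  B[11] = 1 XOR 0 = 1
  B[12] = 1 XOR 1 = 0
  B[13] = 0 XOR 1 = 1
  B[14] = 1 XOR 0 = 1
= 100110010111011 (19643 decimal)


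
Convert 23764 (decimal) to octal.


Divide by 8 repeatedly:
23764 ÷ 8 = 2970 remainder 4
2970 ÷ 8 = 371 remainder 2
371 ÷ 8 = 46 remainder 3
46 ÷ 8 = 5 remainder 6
5 ÷ 8 = 0 remainder 5
Reading remainders bottom-up:
= 0o56324


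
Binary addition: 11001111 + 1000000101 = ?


Align and add column by column (LSB to MSB, carry propagating):
  00011001111
+ 01000000101
  -----------
  col 0: 1 + 1 + 0 (carry in) = 2 → bit 0, carry out 1
  col 1: 1 + 0 + 1 (carry in) = 2 → bit 0, carry out 1
  col 2: 1 + 1 + 1 (carry in) = 3 → bit 1, carry out 1
  col 3: 1 + 0 + 1 (carry in) = 2 → bit 0, carry out 1
  col 4: 0 + 0 + 1 (carry in) = 1 → bit 1, carry out 0
  col 5: 0 + 0 + 0 (carry in) = 0 → bit 0, carry out 0
  col 6: 1 + 0 + 0 (carry in) = 1 → bit 1, carry out 0
  col 7: 1 + 0 + 0 (carry in) = 1 → bit 1, carry out 0
  col 8: 0 + 0 + 0 (carry in) = 0 → bit 0, carry out 0
  col 9: 0 + 1 + 0 (carry in) = 1 → bit 1, carry out 0
  col 10: 0 + 0 + 0 (carry in) = 0 → bit 0, carry out 0
Reading bits MSB→LSB: 01011010100
Strip leading zeros: 1011010100
= 1011010100


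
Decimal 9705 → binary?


Divide by 2 repeatedly:
9705 ÷ 2 = 4852 remainder 1
4852 ÷ 2 = 2426 remainder 0
2426 ÷ 2 = 1213 remainder 0
1213 ÷ 2 = 606 remainder 1
606 ÷ 2 = 303 remainder 0
303 ÷ 2 = 151 remainder 1
151 ÷ 2 = 75 remainder 1
75 ÷ 2 = 37 remainder 1
37 ÷ 2 = 18 remainder 1
18 ÷ 2 = 9 remainder 0
9 ÷ 2 = 4 remainder 1
4 ÷ 2 = 2 remainder 0
2 ÷ 2 = 1 remainder 0
1 ÷ 2 = 0 remainder 1
Reading remainders bottom-up:
= 10010111101001


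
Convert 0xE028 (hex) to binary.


Each hex digit → 4 binary bits:
  E = 1110
  0 = 0000
  2 = 0010
  8 = 1000
Concatenate: 1110 0000 0010 1000
= 1110000000101000


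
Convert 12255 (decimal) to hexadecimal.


Divide by 16 repeatedly:
12255 ÷ 16 = 765 remainder 15 (F)
765 ÷ 16 = 47 remainder 13 (D)
47 ÷ 16 = 2 remainder 15 (F)
2 ÷ 16 = 0 remainder 2 (2)
Reading remainders bottom-up:
= 0x2FDF


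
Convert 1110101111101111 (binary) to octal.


Group into 3-bit groups: 001110101111101111
  001 = 1
  110 = 6
  101 = 5
  111 = 7
  101 = 5
  111 = 7
= 0o165757


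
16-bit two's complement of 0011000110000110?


Original: 0011000110000110
Step 1 - Invert all bits: 1100111001111001
Step 2 - Add 1: 1100111001111001 + 1
= 1100111001111010 (represents -12678)


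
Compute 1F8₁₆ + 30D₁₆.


Align and add column by column (LSB to MSB, each column mod 16 with carry):
  01F8
+ 030D
  ----
  col 0: 8(8) + D(13) + 0 (carry in) = 21 → 5(5), carry out 1
  col 1: F(15) + 0(0) + 1 (carry in) = 16 → 0(0), carry out 1
  col 2: 1(1) + 3(3) + 1 (carry in) = 5 → 5(5), carry out 0
  col 3: 0(0) + 0(0) + 0 (carry in) = 0 → 0(0), carry out 0
Reading digits MSB→LSB: 0505
Strip leading zeros: 505
= 0x505


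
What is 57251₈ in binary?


Each octal digit → 3 binary bits:
  5 = 101
  7 = 111
  2 = 010
  5 = 101
  1 = 001
Concatenate: 101 111 010 101 001
= 101111010101001


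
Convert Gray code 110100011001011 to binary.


Gray code: 110100011001011
MSB stays the same: 1
Each subsequent bit = prev_binary XOR current_gray:
  B[1] = 1 XOR 1 = 0
  B[2] = 0 XOR 0 = 0
  B[3] = 0 XOR 1 = 1
  B[4] = 1 XOR 0 = 1
  B[5] = 1 XOR 0 = 1
  B[6] = 1 XOR 0 = 1
  B[7] = 1 XOR 1 = 0
  B[8] = 0 XOR 1 = 1
  B[9] = 1 XOR 0 = 1
  B[10] = 1 XOR 0 = 1
  B[11] = 1 XOR 1 = 0
  B[12] = 0 XOR 0 = 0
  B[13] = 0 XOR 1 = 1
  B[14] = 1 XOR 1 = 0
= 100111101110010 (20338 decimal)


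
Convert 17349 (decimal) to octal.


Divide by 8 repeatedly:
17349 ÷ 8 = 2168 remainder 5
2168 ÷ 8 = 271 remainder 0
271 ÷ 8 = 33 remainder 7
33 ÷ 8 = 4 remainder 1
4 ÷ 8 = 0 remainder 4
Reading remainders bottom-up:
= 0o41705


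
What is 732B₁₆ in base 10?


Positional values:
Position 0: B × 16^0 = 11 × 1 = 11
Position 1: 2 × 16^1 = 2 × 16 = 32
Position 2: 3 × 16^2 = 3 × 256 = 768
Position 3: 7 × 16^3 = 7 × 4096 = 28672
Sum = 11 + 32 + 768 + 28672
= 29483


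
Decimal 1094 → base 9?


Divide by 9 repeatedly:
1094 ÷ 9 = 121 remainder 5
121 ÷ 9 = 13 remainder 4
13 ÷ 9 = 1 remainder 4
1 ÷ 9 = 0 remainder 1
Reading remainders bottom-up:
= 1445


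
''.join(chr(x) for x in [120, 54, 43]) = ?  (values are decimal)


Codes (decimal): 120 54 43
Per-code ASCII lookup:
  120  (range 97-122: lowercase, 120 - 97 = 23) → 'x'
  54  (range 48-57: digits, 54 - 48 = 6) → '6'
  43  (special character) → '+'
= 'x6+'


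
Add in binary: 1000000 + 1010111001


Align and add column by column (LSB to MSB, carry propagating):
  00001000000
+ 01010111001
  -----------
  col 0: 0 + 1 + 0 (carry in) = 1 → bit 1, carry out 0
  col 1: 0 + 0 + 0 (carry in) = 0 → bit 0, carry out 0
  col 2: 0 + 0 + 0 (carry in) = 0 → bit 0, carry out 0
  col 3: 0 + 1 + 0 (carry in) = 1 → bit 1, carry out 0
  col 4: 0 + 1 + 0 (carry in) = 1 → bit 1, carry out 0
  col 5: 0 + 1 + 0 (carry in) = 1 → bit 1, carry out 0
  col 6: 1 + 0 + 0 (carry in) = 1 → bit 1, carry out 0
  col 7: 0 + 1 + 0 (carry in) = 1 → bit 1, carry out 0
  col 8: 0 + 0 + 0 (carry in) = 0 → bit 0, carry out 0
  col 9: 0 + 1 + 0 (carry in) = 1 → bit 1, carry out 0
  col 10: 0 + 0 + 0 (carry in) = 0 → bit 0, carry out 0
Reading bits MSB→LSB: 01011111001
Strip leading zeros: 1011111001
= 1011111001


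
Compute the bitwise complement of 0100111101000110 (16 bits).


Original: 0100111101000110
Invert all bits:
  bit 0: 0 → 1
  bit 1: 1 → 0
  bit 2: 0 → 1
  bit 3: 0 → 1
  bit 4: 1 → 0
  bit 5: 1 → 0
  bit 6: 1 → 0
  bit 7: 1 → 0
  bit 8: 0 → 1
  bit 9: 1 → 0
  bit 10: 0 → 1
  bit 11: 0 → 1
  bit 12: 0 → 1
  bit 13: 1 → 0
  bit 14: 1 → 0
  bit 15: 0 → 1
= 1011000010111001


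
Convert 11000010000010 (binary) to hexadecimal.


Group into 4-bit nibbles: 0011000010000010
  0011 = 3
  0000 = 0
  1000 = 8
  0010 = 2
= 0x3082


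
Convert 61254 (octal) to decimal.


Positional values:
Position 0: 4 × 8^0 = 4
Position 1: 5 × 8^1 = 40
Position 2: 2 × 8^2 = 128
Position 3: 1 × 8^3 = 512
Position 4: 6 × 8^4 = 24576
Sum = 4 + 40 + 128 + 512 + 24576
= 25260


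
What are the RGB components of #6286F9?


Hex: #6286F9
R = 62₁₆ = 98
G = 86₁₆ = 134
B = F9₁₆ = 249
= RGB(98, 134, 249)


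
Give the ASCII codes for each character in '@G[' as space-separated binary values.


String: '@G['  (3 characters)
Per-character ASCII lookup:
  '@': special character: '@' = 64 → 1000000
  'G': uppercase starts at 65: 'G' = 65 + 6 = 71 → 1000111
  '[': special character: '[' = 91 → 1011011
= 1000000 1000111 1011011


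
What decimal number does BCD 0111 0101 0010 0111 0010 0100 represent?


Each 4-bit group → digit:
  0111 → 7
  0101 → 5
  0010 → 2
  0111 → 7
  0010 → 2
  0100 → 4
= 752724


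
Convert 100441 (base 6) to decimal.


Positional values (base 6):
  1 × 6^0 = 1 × 1 = 1
  4 × 6^1 = 4 × 6 = 24
  4 × 6^2 = 4 × 36 = 144
  0 × 6^3 = 0 × 216 = 0
  0 × 6^4 = 0 × 1296 = 0
  1 × 6^5 = 1 × 7776 = 7776
Sum = 1 + 24 + 144 + 0 + 0 + 7776
= 7945


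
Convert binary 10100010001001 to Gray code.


Binary: 10100010001001
Gray code: G = B XOR (B >> 1)
B >> 1 = 01010001000100
10100010001001 XOR 01010001000100:
  1 XOR 0 = 1
  0 XOR 1 = 1
  1 XOR 0 = 1
  0 XOR 1 = 1
  0 XOR 0 = 0
  0 XOR 0 = 0
  1 XOR 0 = 1
  0 XOR 1 = 1
  0 XOR 0 = 0
  0 XOR 0 = 0
  1 XOR 0 = 1
  0 XOR 1 = 1
  0 XOR 0 = 0
  1 XOR 0 = 1
= 11110011001101


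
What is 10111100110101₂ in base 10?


Positional values:
Bit 0: 1 × 2^0 = 1
Bit 2: 1 × 2^2 = 4
Bit 4: 1 × 2^4 = 16
Bit 5: 1 × 2^5 = 32
Bit 8: 1 × 2^8 = 256
Bit 9: 1 × 2^9 = 512
Bit 10: 1 × 2^10 = 1024
Bit 11: 1 × 2^11 = 2048
Bit 13: 1 × 2^13 = 8192
Sum = 1 + 4 + 16 + 32 + 256 + 512 + 1024 + 2048 + 8192
= 12085


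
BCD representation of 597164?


Each digit → 4-bit binary:
  5 → 0101
  9 → 1001
  7 → 0111
  1 → 0001
  6 → 0110
  4 → 0100
= 0101 1001 0111 0001 0110 0100


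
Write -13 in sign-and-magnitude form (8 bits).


Sign bit: 1 (negative)
Magnitude: 13 = 0001101
= 10001101


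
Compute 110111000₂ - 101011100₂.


Align and subtract column by column (LSB to MSB, borrowing when needed):
  110111000
- 101011100
  ---------
  col 0: (0 - 0 borrow-in) - 0 → 0 - 0 = 0, borrow out 0
  col 1: (0 - 0 borrow-in) - 0 → 0 - 0 = 0, borrow out 0
  col 2: (0 - 0 borrow-in) - 1 → borrow from next column: (0+2) - 1 = 1, borrow out 1
  col 3: (1 - 1 borrow-in) - 1 → borrow from next column: (0+2) - 1 = 1, borrow out 1
  col 4: (1 - 1 borrow-in) - 1 → borrow from next column: (0+2) - 1 = 1, borrow out 1
  col 5: (1 - 1 borrow-in) - 0 → 0 - 0 = 0, borrow out 0
  col 6: (0 - 0 borrow-in) - 1 → borrow from next column: (0+2) - 1 = 1, borrow out 1
  col 7: (1 - 1 borrow-in) - 0 → 0 - 0 = 0, borrow out 0
  col 8: (1 - 0 borrow-in) - 1 → 1 - 1 = 0, borrow out 0
Reading bits MSB→LSB: 001011100
Strip leading zeros: 1011100
= 1011100


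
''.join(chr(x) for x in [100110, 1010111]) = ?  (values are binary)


Codes (binary): 100110 1010111
Per-code ASCII lookup:
  100110 = 38  (special character) → '&'
  1010111 = 87  (range 65-90: uppercase, 87 - 65 = 22) → 'W'
= '&W'


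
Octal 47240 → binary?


Each octal digit → 3 binary bits:
  4 = 100
  7 = 111
  2 = 010
  4 = 100
  0 = 000
Concatenate: 100 111 010 100 000
= 100111010100000


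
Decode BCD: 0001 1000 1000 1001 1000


Each 4-bit group → digit:
  0001 → 1
  1000 → 8
  1000 → 8
  1001 → 9
  1000 → 8
= 18898


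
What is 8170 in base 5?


Divide by 5 repeatedly:
8170 ÷ 5 = 1634 remainder 0
1634 ÷ 5 = 326 remainder 4
326 ÷ 5 = 65 remainder 1
65 ÷ 5 = 13 remainder 0
13 ÷ 5 = 2 remainder 3
2 ÷ 5 = 0 remainder 2
Reading remainders bottom-up:
= 230140


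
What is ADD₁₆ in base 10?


Positional values:
Position 0: D × 16^0 = 13 × 1 = 13
Position 1: D × 16^1 = 13 × 16 = 208
Position 2: A × 16^2 = 10 × 256 = 2560
Sum = 13 + 208 + 2560
= 2781


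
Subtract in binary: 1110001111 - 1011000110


Align and subtract column by column (LSB to MSB, borrowing when needed):
  1110001111
- 1011000110
  ----------
  col 0: (1 - 0 borrow-in) - 0 → 1 - 0 = 1, borrow out 0
  col 1: (1 - 0 borrow-in) - 1 → 1 - 1 = 0, borrow out 0
  col 2: (1 - 0 borrow-in) - 1 → 1 - 1 = 0, borrow out 0
  col 3: (1 - 0 borrow-in) - 0 → 1 - 0 = 1, borrow out 0
  col 4: (0 - 0 borrow-in) - 0 → 0 - 0 = 0, borrow out 0
  col 5: (0 - 0 borrow-in) - 0 → 0 - 0 = 0, borrow out 0
  col 6: (0 - 0 borrow-in) - 1 → borrow from next column: (0+2) - 1 = 1, borrow out 1
  col 7: (1 - 1 borrow-in) - 1 → borrow from next column: (0+2) - 1 = 1, borrow out 1
  col 8: (1 - 1 borrow-in) - 0 → 0 - 0 = 0, borrow out 0
  col 9: (1 - 0 borrow-in) - 1 → 1 - 1 = 0, borrow out 0
Reading bits MSB→LSB: 0011001001
Strip leading zeros: 11001001
= 11001001


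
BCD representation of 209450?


Each digit → 4-bit binary:
  2 → 0010
  0 → 0000
  9 → 1001
  4 → 0100
  5 → 0101
  0 → 0000
= 0010 0000 1001 0100 0101 0000


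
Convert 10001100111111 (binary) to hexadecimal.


Group into 4-bit nibbles: 0010001100111111
  0010 = 2
  0011 = 3
  0011 = 3
  1111 = F
= 0x233F


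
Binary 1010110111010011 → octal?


Group into 3-bit groups: 001010110111010011
  001 = 1
  010 = 2
  110 = 6
  111 = 7
  010 = 2
  011 = 3
= 0o126723


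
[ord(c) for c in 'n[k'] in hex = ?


String: 'n[k'  (3 characters)
Per-character ASCII lookup:
  'n': lowercase starts at 97: 'n' = 97 + 13 = 110 → 0x6E
  '[': special character: '[' = 91 → 0x5B
  'k': lowercase starts at 97: 'k' = 97 + 10 = 107 → 0x6B
= 0x6E 0x5B 0x6B


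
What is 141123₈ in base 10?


Positional values:
Position 0: 3 × 8^0 = 3
Position 1: 2 × 8^1 = 16
Position 2: 1 × 8^2 = 64
Position 3: 1 × 8^3 = 512
Position 4: 4 × 8^4 = 16384
Position 5: 1 × 8^5 = 32768
Sum = 3 + 16 + 64 + 512 + 16384 + 32768
= 49747


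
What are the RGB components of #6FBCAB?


Hex: #6FBCAB
R = 6F₁₆ = 111
G = BC₁₆ = 188
B = AB₁₆ = 171
= RGB(111, 188, 171)


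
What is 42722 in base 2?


Divide by 2 repeatedly:
42722 ÷ 2 = 21361 remainder 0
21361 ÷ 2 = 10680 remainder 1
10680 ÷ 2 = 5340 remainder 0
5340 ÷ 2 = 2670 remainder 0
2670 ÷ 2 = 1335 remainder 0
1335 ÷ 2 = 667 remainder 1
667 ÷ 2 = 333 remainder 1
333 ÷ 2 = 166 remainder 1
166 ÷ 2 = 83 remainder 0
83 ÷ 2 = 41 remainder 1
41 ÷ 2 = 20 remainder 1
20 ÷ 2 = 10 remainder 0
10 ÷ 2 = 5 remainder 0
5 ÷ 2 = 2 remainder 1
2 ÷ 2 = 1 remainder 0
1 ÷ 2 = 0 remainder 1
Reading remainders bottom-up:
= 1010011011100010


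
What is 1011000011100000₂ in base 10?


Positional values:
Bit 5: 1 × 2^5 = 32
Bit 6: 1 × 2^6 = 64
Bit 7: 1 × 2^7 = 128
Bit 12: 1 × 2^12 = 4096
Bit 13: 1 × 2^13 = 8192
Bit 15: 1 × 2^15 = 32768
Sum = 32 + 64 + 128 + 4096 + 8192 + 32768
= 45280


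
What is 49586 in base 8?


Divide by 8 repeatedly:
49586 ÷ 8 = 6198 remainder 2
6198 ÷ 8 = 774 remainder 6
774 ÷ 8 = 96 remainder 6
96 ÷ 8 = 12 remainder 0
12 ÷ 8 = 1 remainder 4
1 ÷ 8 = 0 remainder 1
Reading remainders bottom-up:
= 0o140662


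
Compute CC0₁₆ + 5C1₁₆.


Align and add column by column (LSB to MSB, each column mod 16 with carry):
  0CC0
+ 05C1
  ----
  col 0: 0(0) + 1(1) + 0 (carry in) = 1 → 1(1), carry out 0
  col 1: C(12) + C(12) + 0 (carry in) = 24 → 8(8), carry out 1
  col 2: C(12) + 5(5) + 1 (carry in) = 18 → 2(2), carry out 1
  col 3: 0(0) + 0(0) + 1 (carry in) = 1 → 1(1), carry out 0
Reading digits MSB→LSB: 1281
Strip leading zeros: 1281
= 0x1281


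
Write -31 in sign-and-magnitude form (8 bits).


Sign bit: 1 (negative)
Magnitude: 31 = 0011111
= 10011111


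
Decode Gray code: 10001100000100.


Gray code: 10001100000100
MSB stays the same: 1
Each subsequent bit = prev_binary XOR current_gray:
  B[1] = 1 XOR 0 = 1
  B[2] = 1 XOR 0 = 1
  B[3] = 1 XOR 0 = 1
  B[4] = 1 XOR 1 = 0
  B[5] = 0 XOR 1 = 1
  B[6] = 1 XOR 0 = 1
  B[7] = 1 XOR 0 = 1
  B[8] = 1 XOR 0 = 1
  B[9] = 1 XOR 0 = 1
  B[10] = 1 XOR 0 = 1
  B[11] = 1 XOR 1 = 0
  B[12] = 0 XOR 0 = 0
  B[13] = 0 XOR 0 = 0
= 11110111111000 (15864 decimal)


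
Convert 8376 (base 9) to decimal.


Positional values (base 9):
  6 × 9^0 = 6 × 1 = 6
  7 × 9^1 = 7 × 9 = 63
  3 × 9^2 = 3 × 81 = 243
  8 × 9^3 = 8 × 729 = 5832
Sum = 6 + 63 + 243 + 5832
= 6144


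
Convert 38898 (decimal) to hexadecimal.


Divide by 16 repeatedly:
38898 ÷ 16 = 2431 remainder 2 (2)
2431 ÷ 16 = 151 remainder 15 (F)
151 ÷ 16 = 9 remainder 7 (7)
9 ÷ 16 = 0 remainder 9 (9)
Reading remainders bottom-up:
= 0x97F2


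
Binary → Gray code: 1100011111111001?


Binary: 1100011111111001
Gray code: G = B XOR (B >> 1)
B >> 1 = 0110001111111100
1100011111111001 XOR 0110001111111100:
  1 XOR 0 = 1
  1 XOR 1 = 0
  0 XOR 1 = 1
  0 XOR 0 = 0
  0 XOR 0 = 0
  1 XOR 0 = 1
  1 XOR 1 = 0
  1 XOR 1 = 0
  1 XOR 1 = 0
  1 XOR 1 = 0
  1 XOR 1 = 0
  1 XOR 1 = 0
  1 XOR 1 = 0
  0 XOR 1 = 1
  0 XOR 0 = 0
  1 XOR 0 = 1
= 1010010000000101


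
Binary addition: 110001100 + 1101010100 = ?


Align and add column by column (LSB to MSB, carry propagating):
  00110001100
+ 01101010100
  -----------
  col 0: 0 + 0 + 0 (carry in) = 0 → bit 0, carry out 0
  col 1: 0 + 0 + 0 (carry in) = 0 → bit 0, carry out 0
  col 2: 1 + 1 + 0 (carry in) = 2 → bit 0, carry out 1
  col 3: 1 + 0 + 1 (carry in) = 2 → bit 0, carry out 1
  col 4: 0 + 1 + 1 (carry in) = 2 → bit 0, carry out 1
  col 5: 0 + 0 + 1 (carry in) = 1 → bit 1, carry out 0
  col 6: 0 + 1 + 0 (carry in) = 1 → bit 1, carry out 0
  col 7: 1 + 0 + 0 (carry in) = 1 → bit 1, carry out 0
  col 8: 1 + 1 + 0 (carry in) = 2 → bit 0, carry out 1
  col 9: 0 + 1 + 1 (carry in) = 2 → bit 0, carry out 1
  col 10: 0 + 0 + 1 (carry in) = 1 → bit 1, carry out 0
Reading bits MSB→LSB: 10011100000
Strip leading zeros: 10011100000
= 10011100000


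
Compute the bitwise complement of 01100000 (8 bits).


Original: 01100000
Invert all bits:
  bit 0: 0 → 1
  bit 1: 1 → 0
  bit 2: 1 → 0
  bit 3: 0 → 1
  bit 4: 0 → 1
  bit 5: 0 → 1
  bit 6: 0 → 1
  bit 7: 0 → 1
= 10011111


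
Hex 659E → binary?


Each hex digit → 4 binary bits:
  6 = 0110
  5 = 0101
  9 = 1001
  E = 1110
Concatenate: 0110 0101 1001 1110
= 0110010110011110


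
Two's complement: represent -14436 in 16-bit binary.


Original: 0011100001100100
Step 1 - Invert all bits: 1100011110011011
Step 2 - Add 1: 1100011110011011 + 1
= 1100011110011100 (represents -14436)


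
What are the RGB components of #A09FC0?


Hex: #A09FC0
R = A0₁₆ = 160
G = 9F₁₆ = 159
B = C0₁₆ = 192
= RGB(160, 159, 192)


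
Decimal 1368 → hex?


Divide by 16 repeatedly:
1368 ÷ 16 = 85 remainder 8 (8)
85 ÷ 16 = 5 remainder 5 (5)
5 ÷ 16 = 0 remainder 5 (5)
Reading remainders bottom-up:
= 0x558


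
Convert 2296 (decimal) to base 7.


Divide by 7 repeatedly:
2296 ÷ 7 = 328 remainder 0
328 ÷ 7 = 46 remainder 6
46 ÷ 7 = 6 remainder 4
6 ÷ 7 = 0 remainder 6
Reading remainders bottom-up:
= 6460


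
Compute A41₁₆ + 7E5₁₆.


Align and add column by column (LSB to MSB, each column mod 16 with carry):
  0A41
+ 07E5
  ----
  col 0: 1(1) + 5(5) + 0 (carry in) = 6 → 6(6), carry out 0
  col 1: 4(4) + E(14) + 0 (carry in) = 18 → 2(2), carry out 1
  col 2: A(10) + 7(7) + 1 (carry in) = 18 → 2(2), carry out 1
  col 3: 0(0) + 0(0) + 1 (carry in) = 1 → 1(1), carry out 0
Reading digits MSB→LSB: 1226
Strip leading zeros: 1226
= 0x1226
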